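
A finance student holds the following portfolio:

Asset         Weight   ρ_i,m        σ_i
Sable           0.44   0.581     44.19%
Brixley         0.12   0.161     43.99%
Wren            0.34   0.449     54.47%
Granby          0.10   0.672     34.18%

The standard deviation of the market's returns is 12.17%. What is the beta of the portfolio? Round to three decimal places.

1.870

β_Sable = 0.581 × 44.19% / 12.17% = 2.1096
β_Brixley = 0.161 × 43.99% / 12.17% = 0.5820
β_Wren = 0.449 × 54.47% / 12.17% = 2.0096
β_Granby = 0.672 × 34.18% / 12.17% = 1.8873
β_P = Σ w_i β_i = 0.44×2.1096 + 0.12×0.5820 + 0.34×2.0096 + 0.10×1.8873 = 1.8701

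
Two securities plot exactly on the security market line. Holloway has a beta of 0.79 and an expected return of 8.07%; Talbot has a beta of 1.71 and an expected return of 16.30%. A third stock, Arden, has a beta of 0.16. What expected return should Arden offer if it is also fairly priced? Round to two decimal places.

MRP (SML slope) = (16.30% − 8.07%) / (1.71 − 0.79) = 8.23% / 0.92 = 8.9457%
R_f (intercept) = 8.07% − 0.79 × 8.9457% = 1.0029%
E(R_Arden) = R_f + β × MRP = 1.0029% + 0.16 × 8.9457% = 2.43%

2.43%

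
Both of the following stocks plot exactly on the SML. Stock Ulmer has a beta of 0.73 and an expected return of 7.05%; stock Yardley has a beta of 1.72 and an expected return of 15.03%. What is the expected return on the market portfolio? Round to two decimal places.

Both satisfy E(R) = R_f + β·MRP, so the slope of the SML is
MRP = (15.03% − 7.05%) / (1.72 − 0.73) = 7.98% / 0.99 = 8.0606%
R_f = E(R_Ulmer) − β_Ulmer·MRP = 7.05% − 0.73 × 8.0606% = 1.1658%
E(R_m) = R_f + MRP = 1.1658% + 8.0606% = 9.23%

9.23%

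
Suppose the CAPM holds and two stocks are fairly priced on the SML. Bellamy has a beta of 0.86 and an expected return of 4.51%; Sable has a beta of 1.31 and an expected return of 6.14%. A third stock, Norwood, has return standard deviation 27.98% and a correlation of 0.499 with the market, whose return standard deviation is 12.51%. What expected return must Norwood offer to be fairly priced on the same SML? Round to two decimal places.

MRP = (6.14% − 4.51%) / (1.31 − 0.86) = 3.6222%
R_f = 4.51% − 0.86 × 3.6222% = 1.3949%
β_Norwood = ρ·σ_i/σ_m = 0.499 × 27.98 / 12.51 = 1.1161
E(R_Norwood) = R_f + β × MRP = 1.3949% + 1.1161 × 3.6222% = 5.44%

5.44%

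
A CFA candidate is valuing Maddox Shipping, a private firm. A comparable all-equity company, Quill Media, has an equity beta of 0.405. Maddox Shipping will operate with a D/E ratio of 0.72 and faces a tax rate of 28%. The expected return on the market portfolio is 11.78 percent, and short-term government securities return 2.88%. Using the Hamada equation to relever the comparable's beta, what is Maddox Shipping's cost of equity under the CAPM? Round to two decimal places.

8.35%

β_L = β_U × [1 + (1 − t)(D/E)] = 0.405 × [1 + (1 − 0.28) × 0.72]
    = 0.405 × [1 + 0.72 × 0.72] = 0.405 × 1.5184 = 0.6150
MRP = 11.78% − 2.88% = 8.90%
E(R) = R_f + β_L × MRP = 2.88% + 0.6150 × 8.90% = 8.35%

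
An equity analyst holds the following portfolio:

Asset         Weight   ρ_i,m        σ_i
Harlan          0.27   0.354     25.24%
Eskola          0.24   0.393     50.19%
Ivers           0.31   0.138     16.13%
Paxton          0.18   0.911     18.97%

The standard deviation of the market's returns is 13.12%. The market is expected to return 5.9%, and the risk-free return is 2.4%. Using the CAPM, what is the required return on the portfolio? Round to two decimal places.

5.32%

β_Harlan = 0.354 × 25.24% / 13.12% = 0.6810
β_Eskola = 0.393 × 50.19% / 13.12% = 1.5034
β_Ivers = 0.138 × 16.13% / 13.12% = 0.1697
β_Paxton = 0.911 × 18.97% / 13.12% = 1.3172
β_P = Σ w_i β_i = 0.27×0.6810 + 0.24×1.5034 + 0.31×0.1697 + 0.18×1.3172 = 0.8344
MRP = 5.9% − 2.4% = 3.50%
E(R_P) = R_f + β_P × MRP = 2.4% + 0.8344 × 3.5% = 5.32%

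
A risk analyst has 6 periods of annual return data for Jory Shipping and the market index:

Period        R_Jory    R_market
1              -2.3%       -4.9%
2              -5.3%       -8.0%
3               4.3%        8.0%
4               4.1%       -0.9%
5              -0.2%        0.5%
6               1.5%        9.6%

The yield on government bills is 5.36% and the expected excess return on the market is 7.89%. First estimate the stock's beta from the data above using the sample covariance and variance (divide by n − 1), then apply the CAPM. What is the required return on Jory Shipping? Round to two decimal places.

Mean R_i = (-2.3 − 5.3 + 4.3 + 4.1 − 0.2 + 1.5) / 6 = 0.3500%
Mean R_m = (-4.9 − 8.0 + 8.0 − 0.9 + 0.5 + 9.6) / 6 = 0.7167%
Σ(R_i − R̄_i)(R_m − R̄_m) = 97.1750  ⇒  Cov = 97.1750 / 5 = 19.4350
Σ(R_m − R̄_m)² = 242.1483  ⇒  Var(R_m) = 242.1483 / 5 = 48.4297
β = Cov / Var(R_m) = 19.4350 / 48.4297 = 0.4013
E(R) = R_f + β × MRP = 5.36% + 0.4013 × 7.89% = 8.53%

8.53%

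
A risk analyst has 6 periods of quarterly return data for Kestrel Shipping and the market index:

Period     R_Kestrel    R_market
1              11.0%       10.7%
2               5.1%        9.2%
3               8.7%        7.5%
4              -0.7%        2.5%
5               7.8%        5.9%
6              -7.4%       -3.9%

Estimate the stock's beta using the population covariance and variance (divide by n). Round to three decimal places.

1.216

Mean R_i = (11.0 + 5.1 + 8.7 − 0.7 + 7.8 − 7.4) / 6 = 4.0833%
Mean R_m = (10.7 + 9.2 + 7.5 + 2.5 + 5.9 − 3.9) / 6 = 5.3167%
Σ(R_i − R̄_i)(R_m − R̄_m) = 172.7417  ⇒  Cov = 172.7417 / 6 = 28.7903
Σ(R_m − R̄_m)² = 142.0483  ⇒  Var(R_m) = 142.0483 / 6 = 23.6747
β = Cov / Var(R_m) = 28.7903 / 23.6747 = 1.2161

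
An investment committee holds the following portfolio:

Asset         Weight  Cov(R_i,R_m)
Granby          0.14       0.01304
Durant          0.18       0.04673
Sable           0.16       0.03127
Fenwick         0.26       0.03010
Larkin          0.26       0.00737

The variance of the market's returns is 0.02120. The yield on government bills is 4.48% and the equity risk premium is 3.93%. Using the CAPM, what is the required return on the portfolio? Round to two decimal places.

β_Granby = 0.01304 / 0.02120 = 0.6151
β_Durant = 0.04673 / 0.02120 = 2.2042
β_Sable = 0.03127 / 0.02120 = 1.4750
β_Fenwick = 0.03010 / 0.02120 = 1.4198
β_Larkin = 0.00737 / 0.02120 = 0.3476
β_P = Σ w_i β_i = 0.14×0.6151 + 0.18×2.2042 + 0.16×1.4750 + 0.26×1.4198 + 0.26×0.3476 = 1.1784
E(R_P) = R_f + β_P × MRP = 4.48% + 1.1784 × 3.93% = 9.11%

9.11%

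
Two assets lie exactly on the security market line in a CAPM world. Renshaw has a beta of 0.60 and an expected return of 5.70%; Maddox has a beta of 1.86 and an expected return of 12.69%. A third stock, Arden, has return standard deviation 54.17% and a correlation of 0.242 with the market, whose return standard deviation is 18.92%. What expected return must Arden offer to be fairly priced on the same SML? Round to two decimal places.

MRP = (12.69% − 5.70%) / (1.86 − 0.60) = 5.5476%
R_f = 5.70% − 0.60 × 5.5476% = 2.3714%
β_Arden = ρ·σ_i/σ_m = 0.242 × 54.17 / 18.92 = 0.6929
E(R_Arden) = R_f + β × MRP = 2.3714% + 0.6929 × 5.5476% = 6.22%

6.22%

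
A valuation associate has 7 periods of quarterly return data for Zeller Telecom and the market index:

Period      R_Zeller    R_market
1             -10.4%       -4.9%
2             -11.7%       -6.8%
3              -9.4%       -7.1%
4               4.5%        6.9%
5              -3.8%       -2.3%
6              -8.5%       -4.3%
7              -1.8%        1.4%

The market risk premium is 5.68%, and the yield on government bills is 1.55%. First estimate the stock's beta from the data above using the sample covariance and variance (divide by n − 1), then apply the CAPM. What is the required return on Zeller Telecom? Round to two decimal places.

7.92%

Mean R_i = (-10.4 − 11.7 − 9.4 + 4.5 − 3.8 − 8.5 − 1.8) / 7 = -5.8714%
Mean R_m = (-4.9 − 6.8 − 7.1 + 6.9 − 2.3 − 4.3 + 1.4) / 7 = -2.4429%
Σ(R_i − R̄_i)(R_m − R̄_m) = 170.6786  ⇒  Cov = 170.6786 / 6 = 28.4464
Σ(R_m − R̄_m)² = 152.2371  ⇒  Var(R_m) = 152.2371 / 6 = 25.3729
β = Cov / Var(R_m) = 28.4464 / 25.3729 = 1.1211
E(R) = R_f + β × MRP = 1.55% + 1.1211 × 5.68% = 7.92%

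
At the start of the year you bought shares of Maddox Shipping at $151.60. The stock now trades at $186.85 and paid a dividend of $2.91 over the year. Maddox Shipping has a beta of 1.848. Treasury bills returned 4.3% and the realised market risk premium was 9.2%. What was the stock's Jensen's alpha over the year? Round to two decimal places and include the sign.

+3.87%

Realised HPR = (P1 + D1 − P0) / P0 = (186.85 + 2.91 − 151.60) / 151.60 = 38.16 / 151.60 = 25.1715%
CAPM required = R_f + β·MRP = 4.3% + 1.848 × 9.2% = 21.3016%
α = realised − required = 25.1715% − 21.3016% = +3.87%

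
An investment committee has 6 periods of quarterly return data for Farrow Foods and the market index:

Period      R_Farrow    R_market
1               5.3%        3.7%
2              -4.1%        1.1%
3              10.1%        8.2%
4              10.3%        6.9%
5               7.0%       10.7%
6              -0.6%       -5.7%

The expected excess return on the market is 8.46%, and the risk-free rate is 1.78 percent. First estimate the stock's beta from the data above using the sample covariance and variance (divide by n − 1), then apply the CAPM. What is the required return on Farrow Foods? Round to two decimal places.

Mean R_i = (5.3 − 4.1 + 10.1 + 10.3 + 7.0 − 0.6) / 6 = 4.6667%
Mean R_m = (3.7 + 1.1 + 8.2 + 6.9 + 10.7 − 5.7) / 6 = 4.1500%
Σ(R_i − R̄_i)(R_m − R̄_m) = 131.1100  ⇒  Cov = 131.1100 / 5 = 26.2220
Σ(R_m − R̄_m)² = 173.3950  ⇒  Var(R_m) = 173.3950 / 5 = 34.6790
β = Cov / Var(R_m) = 26.2220 / 34.6790 = 0.7561
E(R) = R_f + β × MRP = 1.78% + 0.7561 × 8.46% = 8.18%

8.18%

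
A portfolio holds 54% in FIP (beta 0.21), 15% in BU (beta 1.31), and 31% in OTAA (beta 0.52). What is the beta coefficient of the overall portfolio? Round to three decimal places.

β_P = Σ w_i β_i = 0.54×0.21 + 0.15×1.31 + 0.31×0.52 = 0.4711

0.471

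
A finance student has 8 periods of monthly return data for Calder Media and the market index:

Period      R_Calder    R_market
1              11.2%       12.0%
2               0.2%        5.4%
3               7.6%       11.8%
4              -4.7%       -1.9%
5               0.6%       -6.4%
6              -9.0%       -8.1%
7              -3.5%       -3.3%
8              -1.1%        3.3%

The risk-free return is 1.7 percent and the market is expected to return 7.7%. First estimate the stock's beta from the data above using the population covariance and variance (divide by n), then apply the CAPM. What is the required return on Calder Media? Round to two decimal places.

6.07%

Mean R_i = (11.2 + 0.2 + 7.6 − 4.7 + 0.6 − 9.0 − 3.5 − 1.1) / 8 = 0.1625%
Mean R_m = (12.0 + 5.4 + 11.8 − 1.9 − 6.4 − 8.1 − 3.3 + 3.3) / 8 = 1.6000%
Σ(R_i − R̄_i)(R_m − R̄_m) = 308.9900  ⇒  Cov = 308.9900 / 8 = 38.6238
Σ(R_m − R̄_m)² = 423.8800  ⇒  Var(R_m) = 423.8800 / 8 = 52.9850
β = Cov / Var(R_m) = 38.6238 / 52.9850 = 0.7290
MRP = 7.7% − 1.7% = 6.00%
E(R) = R_f + β × MRP = 1.7% + 0.7290 × 6.0% = 6.07%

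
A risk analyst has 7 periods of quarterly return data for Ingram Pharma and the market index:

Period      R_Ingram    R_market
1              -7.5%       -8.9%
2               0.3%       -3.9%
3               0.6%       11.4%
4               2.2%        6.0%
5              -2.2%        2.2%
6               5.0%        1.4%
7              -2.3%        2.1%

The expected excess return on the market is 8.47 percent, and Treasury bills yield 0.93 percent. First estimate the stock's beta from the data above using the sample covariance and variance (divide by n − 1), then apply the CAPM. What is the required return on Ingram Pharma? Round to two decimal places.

3.86%

Mean R_i = (-7.5 + 0.3 + 0.6 + 2.2 − 2.2 + 5.0 − 2.3) / 7 = -0.5571%
Mean R_m = (-8.9 − 3.9 + 11.4 + 6.0 + 2.2 + 1.4 + 2.1) / 7 = 1.4714%
Σ(R_i − R̄_i)(R_m − R̄_m) = 88.6886  ⇒  Cov = 88.6886 / 6 = 14.7814
Σ(R_m − R̄_m)² = 256.4343  ⇒  Var(R_m) = 256.4343 / 6 = 42.7391
β = Cov / Var(R_m) = 14.7814 / 42.7391 = 0.3459
E(R) = R_f + β × MRP = 0.93% + 0.3459 × 8.47% = 3.86%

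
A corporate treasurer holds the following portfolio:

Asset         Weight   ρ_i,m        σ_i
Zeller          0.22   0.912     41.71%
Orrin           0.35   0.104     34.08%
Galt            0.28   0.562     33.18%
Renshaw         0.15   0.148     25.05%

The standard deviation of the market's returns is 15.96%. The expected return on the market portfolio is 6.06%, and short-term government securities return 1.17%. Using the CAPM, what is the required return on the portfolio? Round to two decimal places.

β_Zeller = 0.912 × 41.71% / 15.96% = 2.3834
β_Orrin = 0.104 × 34.08% / 15.96% = 0.2221
β_Galt = 0.562 × 33.18% / 15.96% = 1.1684
β_Renshaw = 0.148 × 25.05% / 15.96% = 0.2323
β_P = Σ w_i β_i = 0.22×2.3834 + 0.35×0.2221 + 0.28×1.1684 + 0.15×0.2323 = 0.9641
MRP = 6.06% − 1.17% = 4.89%
E(R_P) = R_f + β_P × MRP = 1.17% + 0.9641 × 4.89% = 5.88%

5.88%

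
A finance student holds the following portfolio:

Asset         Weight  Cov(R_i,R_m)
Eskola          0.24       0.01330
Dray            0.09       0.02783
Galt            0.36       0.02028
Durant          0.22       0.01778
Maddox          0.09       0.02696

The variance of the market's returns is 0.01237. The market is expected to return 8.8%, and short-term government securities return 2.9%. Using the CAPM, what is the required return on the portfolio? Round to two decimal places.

12.12%

β_Eskola = 0.01330 / 0.01237 = 1.0752
β_Dray = 0.02783 / 0.01237 = 2.2498
β_Galt = 0.02028 / 0.01237 = 1.6395
β_Durant = 0.01778 / 0.01237 = 1.4373
β_Maddox = 0.02696 / 0.01237 = 2.1795
β_P = Σ w_i β_i = 0.24×1.0752 + 0.09×2.2498 + 0.36×1.6395 + 0.22×1.4373 + 0.09×2.1795 = 1.5631
MRP = 8.8% − 2.9% = 5.90%
E(R_P) = R_f + β_P × MRP = 2.9% + 1.5631 × 5.9% = 12.12%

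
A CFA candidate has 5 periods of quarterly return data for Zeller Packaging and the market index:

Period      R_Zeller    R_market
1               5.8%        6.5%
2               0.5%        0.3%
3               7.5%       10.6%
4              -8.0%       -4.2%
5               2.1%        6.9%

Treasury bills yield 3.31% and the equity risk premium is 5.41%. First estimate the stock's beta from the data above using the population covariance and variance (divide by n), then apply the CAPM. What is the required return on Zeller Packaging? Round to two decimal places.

8.51%

Mean R_i = (5.8 + 0.5 + 7.5 − 8.0 + 2.1) / 5 = 1.5800%
Mean R_m = (6.5 + 0.3 + 10.6 − 4.2 + 6.9) / 5 = 4.0200%
Σ(R_i − R̄_i)(R_m − R̄_m) = 133.6820  ⇒  Cov = 133.6820 / 5 = 26.7364
Σ(R_m − R̄_m)² = 139.1480  ⇒  Var(R_m) = 139.1480 / 5 = 27.8296
β = Cov / Var(R_m) = 26.7364 / 27.8296 = 0.9607
E(R) = R_f + β × MRP = 3.31% + 0.9607 × 5.41% = 8.51%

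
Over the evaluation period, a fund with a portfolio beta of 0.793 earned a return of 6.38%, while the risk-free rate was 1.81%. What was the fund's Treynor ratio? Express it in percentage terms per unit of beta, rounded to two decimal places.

5.76%

Treynor = (R_P − R_f) / β_P = (6.38% − 1.81%) / 0.7930 = 4.57% / 0.7930 = 5.76%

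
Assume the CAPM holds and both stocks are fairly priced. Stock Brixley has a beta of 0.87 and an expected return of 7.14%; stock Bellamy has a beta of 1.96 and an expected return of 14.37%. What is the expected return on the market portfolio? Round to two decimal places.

8.00%

Both satisfy E(R) = R_f + β·MRP, so the slope of the SML is
MRP = (14.37% − 7.14%) / (1.96 − 0.87) = 7.23% / 1.09 = 6.6330%
R_f = E(R_Brixley) − β_Brixley·MRP = 7.14% − 0.87 × 6.6330% = 1.3693%
E(R_m) = R_f + MRP = 1.3693% + 6.6330% = 8.00%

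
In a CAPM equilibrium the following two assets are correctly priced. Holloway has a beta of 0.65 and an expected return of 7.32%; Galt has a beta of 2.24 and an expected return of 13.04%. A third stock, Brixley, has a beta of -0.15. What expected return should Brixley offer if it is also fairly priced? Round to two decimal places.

MRP (SML slope) = (13.04% − 7.32%) / (2.24 − 0.65) = 5.72% / 1.59 = 3.5975%
R_f (intercept) = 7.32% − 0.65 × 3.5975% = 4.9816%
E(R_Brixley) = R_f + β × MRP = 4.9816% + -0.15 × 3.5975% = 4.44%

4.44%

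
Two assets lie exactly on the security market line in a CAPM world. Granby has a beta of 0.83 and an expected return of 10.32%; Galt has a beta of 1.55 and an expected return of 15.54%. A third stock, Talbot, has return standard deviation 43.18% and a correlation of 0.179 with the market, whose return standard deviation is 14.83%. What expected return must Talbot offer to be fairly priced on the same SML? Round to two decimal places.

8.08%

MRP = (15.54% − 10.32%) / (1.55 − 0.83) = 7.2500%
R_f = 10.32% − 0.83 × 7.2500% = 4.3025%
β_Talbot = ρ·σ_i/σ_m = 0.179 × 43.18 / 14.83 = 0.5212
E(R_Talbot) = R_f + β × MRP = 4.3025% + 0.5212 × 7.2500% = 8.08%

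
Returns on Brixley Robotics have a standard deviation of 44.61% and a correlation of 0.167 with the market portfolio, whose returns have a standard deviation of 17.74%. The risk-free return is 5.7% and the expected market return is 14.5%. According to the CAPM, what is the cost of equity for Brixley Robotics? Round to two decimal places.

9.40%

β = ρ × σ_i / σ_m = 0.167 × 44.61% / 17.74% = 0.4199
MRP = 14.5% − 5.7% = 8.80%
E(R) = 5.7% + 0.4199 × 8.8% = 9.40%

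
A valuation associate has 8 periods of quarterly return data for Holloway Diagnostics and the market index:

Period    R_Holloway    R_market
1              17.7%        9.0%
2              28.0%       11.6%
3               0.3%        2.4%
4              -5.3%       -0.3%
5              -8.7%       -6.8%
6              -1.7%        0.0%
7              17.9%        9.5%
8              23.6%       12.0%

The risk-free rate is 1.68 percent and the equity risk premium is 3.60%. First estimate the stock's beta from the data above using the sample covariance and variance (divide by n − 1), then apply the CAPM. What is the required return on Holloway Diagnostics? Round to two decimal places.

Mean R_i = (17.7 + 28.0 + 0.3 − 5.3 − 8.7 − 1.7 + 17.9 + 23.6) / 8 = 8.9750%
Mean R_m = (9.0 + 11.6 + 2.4 − 0.3 − 6.8 + 0.0 + 9.5 + 12.0) / 8 = 4.6750%
Σ(R_i − R̄_i)(R_m − R̄_m) = 663.1550  ⇒  Cov = 663.1550 / 7 = 94.7364
Σ(R_m − R̄_m)² = 327.0550  ⇒  Var(R_m) = 327.0550 / 7 = 46.7221
β = Cov / Var(R_m) = 94.7364 / 46.7221 = 2.0277
E(R) = R_f + β × MRP = 1.68% + 2.0277 × 3.60% = 8.98%

8.98%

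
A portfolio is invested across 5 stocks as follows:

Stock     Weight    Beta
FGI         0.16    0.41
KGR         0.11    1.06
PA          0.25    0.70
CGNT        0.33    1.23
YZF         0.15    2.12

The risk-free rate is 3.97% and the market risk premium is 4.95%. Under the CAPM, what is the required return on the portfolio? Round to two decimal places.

9.32%

β_P = Σ w_i β_i = 0.16×0.41 + 0.11×1.06 + 0.25×0.70 + 0.33×1.23 + 0.15×2.12 = 1.0811
E(R_P) = R_f + β_P × MRP = 3.97% + 1.0811 × 4.95% = 9.32%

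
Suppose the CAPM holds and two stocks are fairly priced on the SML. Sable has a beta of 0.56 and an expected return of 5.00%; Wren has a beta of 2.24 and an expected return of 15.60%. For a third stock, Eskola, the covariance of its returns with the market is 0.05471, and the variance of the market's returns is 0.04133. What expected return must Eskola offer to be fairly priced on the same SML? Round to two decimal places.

9.82%

MRP = (15.60% − 5.00%) / (2.24 − 0.56) = 6.3095%
R_f = 5.00% − 0.56 × 6.3095% = 1.4667%
β_Eskola = Cov / Var(R_m) = 0.05471 / 0.04133 = 1.3237
E(R_Eskola) = R_f + β × MRP = 1.4667% + 1.3237 × 6.3095% = 9.82%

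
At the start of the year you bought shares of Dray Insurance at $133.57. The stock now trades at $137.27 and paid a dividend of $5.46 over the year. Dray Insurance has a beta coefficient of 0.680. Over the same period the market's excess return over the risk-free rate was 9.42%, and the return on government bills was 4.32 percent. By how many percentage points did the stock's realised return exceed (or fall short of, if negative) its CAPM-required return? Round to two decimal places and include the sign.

Realised HPR = (P1 + D1 − P0) / P0 = (137.27 + 5.46 − 133.57) / 133.57 = 9.16 / 133.57 = 6.8578%
CAPM required = R_f + β·MRP = 4.32% + 0.680 × 9.42% = 10.72560%
α = realised − required = 6.8578% − 10.72560% = -3.87%

-3.87%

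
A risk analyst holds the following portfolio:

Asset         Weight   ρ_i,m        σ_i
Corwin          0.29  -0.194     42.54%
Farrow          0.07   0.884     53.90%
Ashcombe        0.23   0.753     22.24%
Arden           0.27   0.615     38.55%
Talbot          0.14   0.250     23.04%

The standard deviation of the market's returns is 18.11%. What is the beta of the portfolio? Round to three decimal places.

0.663

β_Corwin = -0.194 × 42.54% / 18.11% = -0.4557
β_Farrow = 0.884 × 53.90% / 18.11% = 2.6310
β_Ashcombe = 0.753 × 22.24% / 18.11% = 0.9247
β_Arden = 0.615 × 38.55% / 18.11% = 1.3091
β_Talbot = 0.250 × 23.04% / 18.11% = 0.3181
β_P = Σ w_i β_i = 0.29×-0.4557 + 0.07×2.6310 + 0.23×0.9247 + 0.27×1.3091 + 0.14×0.3181 = 0.6627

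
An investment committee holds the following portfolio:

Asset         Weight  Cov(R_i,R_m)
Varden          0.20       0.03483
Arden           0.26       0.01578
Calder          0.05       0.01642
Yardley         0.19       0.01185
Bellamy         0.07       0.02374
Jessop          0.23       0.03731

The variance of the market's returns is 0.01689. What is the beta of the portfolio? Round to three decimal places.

1.444

β_Varden = 0.03483 / 0.01689 = 2.0622
β_Arden = 0.01578 / 0.01689 = 0.9343
β_Calder = 0.01642 / 0.01689 = 0.9722
β_Yardley = 0.01185 / 0.01689 = 0.7016
β_Bellamy = 0.02374 / 0.01689 = 1.4056
β_Jessop = 0.03731 / 0.01689 = 2.2090
β_P = Σ w_i β_i = 0.20×2.0622 + 0.26×0.9343 + 0.05×0.9722 + 0.19×0.7016 + 0.07×1.4056 + 0.23×2.2090 = 1.4437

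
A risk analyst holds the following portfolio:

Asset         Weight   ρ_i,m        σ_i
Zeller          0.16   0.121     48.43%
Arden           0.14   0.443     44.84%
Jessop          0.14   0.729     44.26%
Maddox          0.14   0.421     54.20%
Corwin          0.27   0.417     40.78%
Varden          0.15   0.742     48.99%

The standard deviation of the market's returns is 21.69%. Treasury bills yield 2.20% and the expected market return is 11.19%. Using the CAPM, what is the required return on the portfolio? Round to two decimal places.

11.10%

β_Zeller = 0.121 × 48.43% / 21.69% = 0.2702
β_Arden = 0.443 × 44.84% / 21.69% = 0.9158
β_Jessop = 0.729 × 44.26% / 21.69% = 1.4876
β_Maddox = 0.421 × 54.20% / 21.69% = 1.0520
β_Corwin = 0.417 × 40.78% / 21.69% = 0.7840
β_Varden = 0.742 × 48.99% / 21.69% = 1.6759
β_P = Σ w_i β_i = 0.16×0.2702 + 0.14×0.9158 + 0.14×1.4876 + 0.14×1.0520 + 0.27×0.7840 + 0.15×1.6759 = 0.9901
MRP = 11.19% − 2.20% = 8.99%
E(R_P) = R_f + β_P × MRP = 2.20% + 0.9901 × 8.99% = 11.10%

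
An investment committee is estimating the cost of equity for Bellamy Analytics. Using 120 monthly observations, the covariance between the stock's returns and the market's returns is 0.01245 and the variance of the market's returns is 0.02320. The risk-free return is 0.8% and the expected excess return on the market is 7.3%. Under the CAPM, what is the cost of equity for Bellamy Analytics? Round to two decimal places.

β = Cov(R_i, R_m) / Var(R_m) = 0.01245 / 0.02320 = 0.5366
E(R) = R_f + β × MRP = 0.8% + 0.5366 × 7.3% = 4.72%

4.72%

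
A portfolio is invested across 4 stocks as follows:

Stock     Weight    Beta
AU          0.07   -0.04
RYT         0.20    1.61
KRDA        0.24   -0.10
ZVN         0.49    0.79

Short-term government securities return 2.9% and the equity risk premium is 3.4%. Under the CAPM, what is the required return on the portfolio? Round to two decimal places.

5.22%

β_P = Σ w_i β_i = 0.07×-0.04 + 0.20×1.61 + 0.24×-0.10 + 0.49×0.79 = 0.6823
E(R_P) = R_f + β_P × MRP = 2.9% + 0.6823 × 3.4% = 5.22%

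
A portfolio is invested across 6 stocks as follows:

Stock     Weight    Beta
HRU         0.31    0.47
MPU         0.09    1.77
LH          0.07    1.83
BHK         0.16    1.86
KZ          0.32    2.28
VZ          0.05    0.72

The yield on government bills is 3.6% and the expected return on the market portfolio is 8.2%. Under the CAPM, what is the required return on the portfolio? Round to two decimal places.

β_P = Σ w_i β_i = 0.31×0.47 + 0.09×1.77 + 0.07×1.83 + 0.16×1.86 + 0.32×2.28 + 0.05×0.72 = 1.4963
MRP = 8.2% − 3.6% = 4.60%
E(R_P) = R_f + β_P × MRP = 3.6% + 1.4963 × 4.6% = 10.48%

10.48%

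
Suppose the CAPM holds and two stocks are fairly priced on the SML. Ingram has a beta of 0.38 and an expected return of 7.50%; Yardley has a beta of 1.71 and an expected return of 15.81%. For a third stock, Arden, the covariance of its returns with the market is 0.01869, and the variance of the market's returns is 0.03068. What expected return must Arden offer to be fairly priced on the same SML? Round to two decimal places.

8.93%

MRP = (15.81% − 7.50%) / (1.71 − 0.38) = 6.2481%
R_f = 7.50% − 0.38 × 6.2481% = 5.1257%
β_Arden = Cov / Var(R_m) = 0.01869 / 0.03068 = 0.6092
E(R_Arden) = R_f + β × MRP = 5.1257% + 0.6092 × 6.2481% = 8.93%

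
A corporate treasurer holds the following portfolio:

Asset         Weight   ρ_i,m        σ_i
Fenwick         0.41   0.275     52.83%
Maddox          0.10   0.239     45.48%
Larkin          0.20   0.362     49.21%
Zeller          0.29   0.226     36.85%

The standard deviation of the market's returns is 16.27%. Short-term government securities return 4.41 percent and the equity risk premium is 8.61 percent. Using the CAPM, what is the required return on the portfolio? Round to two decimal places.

β_Fenwick = 0.275 × 52.83% / 16.27% = 0.8929
β_Maddox = 0.239 × 45.48% / 16.27% = 0.6681
β_Larkin = 0.362 × 49.21% / 16.27% = 1.0949
β_Zeller = 0.226 × 36.85% / 16.27% = 0.5119
β_P = Σ w_i β_i = 0.41×0.8929 + 0.10×0.6681 + 0.20×1.0949 + 0.29×0.5119 = 0.8003
E(R_P) = R_f + β_P × MRP = 4.41% + 0.8003 × 8.61% = 11.30%

11.30%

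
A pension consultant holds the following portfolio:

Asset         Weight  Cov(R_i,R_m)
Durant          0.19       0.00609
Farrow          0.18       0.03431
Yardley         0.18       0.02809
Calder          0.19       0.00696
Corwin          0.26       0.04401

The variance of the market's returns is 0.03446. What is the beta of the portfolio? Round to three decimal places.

β_Durant = 0.00609 / 0.03446 = 0.1767
β_Farrow = 0.03431 / 0.03446 = 0.9956
β_Yardley = 0.02809 / 0.03446 = 0.8151
β_Calder = 0.00696 / 0.03446 = 0.2020
β_Corwin = 0.04401 / 0.03446 = 1.2771
β_P = Σ w_i β_i = 0.19×0.1767 + 0.18×0.9956 + 0.18×0.8151 + 0.19×0.2020 + 0.26×1.2771 = 0.7299

0.730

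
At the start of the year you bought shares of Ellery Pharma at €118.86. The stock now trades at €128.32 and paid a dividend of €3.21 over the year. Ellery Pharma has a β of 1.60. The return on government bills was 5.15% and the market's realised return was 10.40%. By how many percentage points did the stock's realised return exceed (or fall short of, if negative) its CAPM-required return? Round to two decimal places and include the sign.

Realised HPR = (P1 + D1 − P0) / P0 = (128.32 + 3.21 − 118.86) / 118.86 = 12.67 / 118.86 = 10.6596%
MRP = 10.40% − 5.15% = 5.25%
CAPM required = R_f + β·MRP = 5.15% + 1.60 × 5.25% = 13.5500%
α = realised − required = 10.6596% − 13.5500% = -2.89%

-2.89%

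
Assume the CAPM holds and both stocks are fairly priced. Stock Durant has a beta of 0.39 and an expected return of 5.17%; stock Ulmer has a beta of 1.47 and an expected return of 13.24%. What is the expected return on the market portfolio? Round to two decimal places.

Both satisfy E(R) = R_f + β·MRP, so the slope of the SML is
MRP = (13.24% − 5.17%) / (1.47 − 0.39) = 8.07% / 1.08 = 7.4722%
R_f = E(R_Durant) − β_Durant·MRP = 5.17% − 0.39 × 7.4722% = 2.2558%
E(R_m) = R_f + MRP = 2.2558% + 7.4722% = 9.73%

9.73%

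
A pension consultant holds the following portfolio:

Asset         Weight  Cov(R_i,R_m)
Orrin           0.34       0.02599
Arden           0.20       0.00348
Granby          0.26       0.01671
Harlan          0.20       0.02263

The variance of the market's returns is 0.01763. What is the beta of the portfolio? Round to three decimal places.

β_Orrin = 0.02599 / 0.01763 = 1.4742
β_Arden = 0.00348 / 0.01763 = 0.1974
β_Granby = 0.01671 / 0.01763 = 0.9478
β_Harlan = 0.02263 / 0.01763 = 1.2836
β_P = Σ w_i β_i = 0.34×1.4742 + 0.20×0.1974 + 0.26×0.9478 + 0.20×1.2836 = 1.0439

1.044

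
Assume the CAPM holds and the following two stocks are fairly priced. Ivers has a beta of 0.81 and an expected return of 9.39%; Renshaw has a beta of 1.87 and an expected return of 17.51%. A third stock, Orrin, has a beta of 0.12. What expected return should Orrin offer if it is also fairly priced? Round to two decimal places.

4.10%

MRP (SML slope) = (17.51% − 9.39%) / (1.87 − 0.81) = 8.12% / 1.06 = 7.6604%
R_f (intercept) = 9.39% − 0.81 × 7.6604% = 3.1851%
E(R_Orrin) = R_f + β × MRP = 3.1851% + 0.12 × 7.6604% = 4.10%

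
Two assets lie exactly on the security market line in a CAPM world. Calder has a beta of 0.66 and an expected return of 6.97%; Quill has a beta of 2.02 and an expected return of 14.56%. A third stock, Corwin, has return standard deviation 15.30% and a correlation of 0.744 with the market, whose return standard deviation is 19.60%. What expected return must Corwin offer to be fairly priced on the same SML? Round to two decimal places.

MRP = (14.56% − 6.97%) / (2.02 − 0.66) = 5.5809%
R_f = 6.97% − 0.66 × 5.5809% = 3.2866%
β_Corwin = ρ·σ_i/σ_m = 0.744 × 15.30 / 19.60 = 0.5808
E(R_Corwin) = R_f + β × MRP = 3.2866% + 0.5808 × 5.5809% = 6.53%

6.53%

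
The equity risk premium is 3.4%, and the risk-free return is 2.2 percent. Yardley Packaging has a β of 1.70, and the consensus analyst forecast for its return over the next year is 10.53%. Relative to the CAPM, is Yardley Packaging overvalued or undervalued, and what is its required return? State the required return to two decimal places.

Required return = R_f + β·MRP = 2.2% + 1.70 × 3.4% = 7.98%
Forecast 10.53% > required 7.98% → the stock plots above the SML → undervalued.

Undervalued; required return 7.98%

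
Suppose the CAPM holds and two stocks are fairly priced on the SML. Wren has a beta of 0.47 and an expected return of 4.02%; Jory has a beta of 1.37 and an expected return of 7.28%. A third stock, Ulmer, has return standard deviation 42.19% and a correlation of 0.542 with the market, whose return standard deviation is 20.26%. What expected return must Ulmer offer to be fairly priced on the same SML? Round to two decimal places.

MRP = (7.28% − 4.02%) / (1.37 − 0.47) = 3.6222%
R_f = 4.02% − 0.47 × 3.6222% = 2.3176%
β_Ulmer = ρ·σ_i/σ_m = 0.542 × 42.19 / 20.26 = 1.1287
E(R_Ulmer) = R_f + β × MRP = 2.3176% + 1.1287 × 3.6222% = 6.41%

6.41%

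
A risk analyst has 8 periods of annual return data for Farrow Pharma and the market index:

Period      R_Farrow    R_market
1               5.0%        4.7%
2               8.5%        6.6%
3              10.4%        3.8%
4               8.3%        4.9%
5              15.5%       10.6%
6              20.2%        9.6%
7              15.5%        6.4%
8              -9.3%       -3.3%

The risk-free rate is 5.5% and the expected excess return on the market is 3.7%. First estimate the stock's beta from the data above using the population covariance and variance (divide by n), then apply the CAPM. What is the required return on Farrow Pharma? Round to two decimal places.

12.74%

Mean R_i = (5.0 + 8.5 + 10.4 + 8.3 + 15.5 + 20.2 + 15.5 − 9.3) / 8 = 9.2625%
Mean R_m = (4.7 + 6.6 + 3.8 + 4.9 + 10.6 + 9.6 + 6.4 − 3.3) / 8 = 5.4125%
Σ(R_i − R̄_i)(R_m − R̄_m) = 246.8338  ⇒  Cov = 246.8338 / 8 = 30.8542
Σ(R_m − R̄_m)² = 126.1088  ⇒  Var(R_m) = 126.1088 / 8 = 15.7636
β = Cov / Var(R_m) = 30.8542 / 15.7636 = 1.9573
E(R) = R_f + β × MRP = 5.5% + 1.9573 × 3.7% = 12.74%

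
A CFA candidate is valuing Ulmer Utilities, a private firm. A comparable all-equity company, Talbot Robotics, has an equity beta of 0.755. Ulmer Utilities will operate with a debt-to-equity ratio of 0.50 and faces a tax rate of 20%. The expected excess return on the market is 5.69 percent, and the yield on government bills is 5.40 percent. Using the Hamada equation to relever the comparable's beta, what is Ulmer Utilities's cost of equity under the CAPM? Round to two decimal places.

11.41%

β_L = β_U × [1 + (1 − t)(D/E)] = 0.755 × [1 + (1 − 0.20) × 0.50]
    = 0.755 × [1 + 0.80 × 0.50] = 0.755 × 1.4000 = 1.0570
E(R) = R_f + β_L × MRP = 5.40% + 1.0570 × 5.69% = 11.41%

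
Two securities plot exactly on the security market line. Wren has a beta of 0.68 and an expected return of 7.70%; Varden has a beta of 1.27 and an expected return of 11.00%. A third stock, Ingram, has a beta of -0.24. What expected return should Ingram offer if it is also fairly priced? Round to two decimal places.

MRP (SML slope) = (11.00% − 7.70%) / (1.27 − 0.68) = 3.30% / 0.59 = 5.5932%
R_f (intercept) = 7.70% − 0.68 × 5.5932% = 3.8966%
E(R_Ingram) = R_f + β × MRP = 3.8966% + -0.24 × 5.5932% = 2.55%

2.55%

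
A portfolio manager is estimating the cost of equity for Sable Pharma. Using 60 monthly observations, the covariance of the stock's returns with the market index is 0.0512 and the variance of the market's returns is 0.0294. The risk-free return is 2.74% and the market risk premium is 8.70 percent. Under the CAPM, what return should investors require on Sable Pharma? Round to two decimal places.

17.89%

β = Cov(R_i, R_m) / Var(R_m) = 0.0512 / 0.0294 = 1.7415
E(R) = R_f + β × MRP = 2.74% + 1.7415 × 8.70% = 17.89%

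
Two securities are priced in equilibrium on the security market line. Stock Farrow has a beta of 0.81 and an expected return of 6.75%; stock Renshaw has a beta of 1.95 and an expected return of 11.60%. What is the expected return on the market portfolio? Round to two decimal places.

Both satisfy E(R) = R_f + β·MRP, so the slope of the SML is
MRP = (11.60% − 6.75%) / (1.95 − 0.81) = 4.85% / 1.14 = 4.2544%
R_f = E(R_Farrow) − β_Farrow·MRP = 6.75% − 0.81 × 4.2544% = 3.3039%
E(R_m) = R_f + MRP = 3.3039% + 4.2544% = 7.56%

7.56%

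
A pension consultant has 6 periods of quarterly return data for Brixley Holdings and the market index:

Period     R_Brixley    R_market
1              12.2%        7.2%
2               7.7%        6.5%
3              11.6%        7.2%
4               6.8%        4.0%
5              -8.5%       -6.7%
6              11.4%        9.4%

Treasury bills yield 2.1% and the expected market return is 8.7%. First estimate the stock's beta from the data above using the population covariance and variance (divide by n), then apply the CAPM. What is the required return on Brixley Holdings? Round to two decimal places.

10.86%

Mean R_i = (12.2 + 7.7 + 11.6 + 6.8 − 8.5 + 11.4) / 6 = 6.8667%
Mean R_m = (7.2 + 6.5 + 7.2 + 4.0 − 6.7 + 9.4) / 6 = 4.6000%
Σ(R_i − R̄_i)(R_m − R̄_m) = 223.2000  ⇒  Cov = 223.2000 / 6 = 37.2000
Σ(R_m − R̄_m)² = 168.2200  ⇒  Var(R_m) = 168.2200 / 6 = 28.0367
β = Cov / Var(R_m) = 37.2000 / 28.0367 = 1.3268
MRP = 8.7% − 2.1% = 6.60%
E(R) = R_f + β × MRP = 2.1% + 1.3268 × 6.6% = 10.86%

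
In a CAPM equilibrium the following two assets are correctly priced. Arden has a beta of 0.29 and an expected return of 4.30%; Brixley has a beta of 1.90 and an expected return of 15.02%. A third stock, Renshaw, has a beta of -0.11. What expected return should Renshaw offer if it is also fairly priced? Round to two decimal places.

MRP (SML slope) = (15.02% − 4.30%) / (1.90 − 0.29) = 10.72% / 1.61 = 6.6584%
R_f (intercept) = 4.30% − 0.29 × 6.6584% = 2.3691%
E(R_Renshaw) = R_f + β × MRP = 2.3691% + -0.11 × 6.6584% = 1.64%

1.64%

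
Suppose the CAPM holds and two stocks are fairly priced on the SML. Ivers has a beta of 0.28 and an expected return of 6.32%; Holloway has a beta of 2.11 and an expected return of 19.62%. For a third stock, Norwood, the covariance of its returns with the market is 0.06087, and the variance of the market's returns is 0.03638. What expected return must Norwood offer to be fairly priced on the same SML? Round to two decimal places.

16.45%

MRP = (19.62% − 6.32%) / (2.11 − 0.28) = 7.2678%
R_f = 6.32% − 0.28 × 7.2678% = 4.2850%
β_Norwood = Cov / Var(R_m) = 0.06087 / 0.03638 = 1.6732
E(R_Norwood) = R_f + β × MRP = 4.2850% + 1.6732 × 7.2678% = 16.45%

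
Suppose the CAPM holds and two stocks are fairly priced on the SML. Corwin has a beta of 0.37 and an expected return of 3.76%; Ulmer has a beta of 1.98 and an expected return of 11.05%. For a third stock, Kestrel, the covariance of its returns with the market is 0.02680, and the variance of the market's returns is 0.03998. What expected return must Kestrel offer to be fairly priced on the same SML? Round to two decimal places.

5.12%

MRP = (11.05% − 3.76%) / (1.98 − 0.37) = 4.5280%
R_f = 3.76% − 0.37 × 4.5280% = 2.0846%
β_Kestrel = Cov / Var(R_m) = 0.02680 / 0.03998 = 0.6703
E(R_Kestrel) = R_f + β × MRP = 2.0846% + 0.6703 × 4.5280% = 5.12%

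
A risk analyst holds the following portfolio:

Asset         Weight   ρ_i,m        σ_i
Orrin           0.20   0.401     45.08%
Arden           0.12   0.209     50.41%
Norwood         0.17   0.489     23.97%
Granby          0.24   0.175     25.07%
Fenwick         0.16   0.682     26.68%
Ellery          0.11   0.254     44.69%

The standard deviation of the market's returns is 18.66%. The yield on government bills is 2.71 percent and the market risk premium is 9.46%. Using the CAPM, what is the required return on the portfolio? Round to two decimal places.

8.84%

β_Orrin = 0.401 × 45.08% / 18.66% = 0.9688
β_Arden = 0.209 × 50.41% / 18.66% = 0.5646
β_Norwood = 0.489 × 23.97% / 18.66% = 0.6282
β_Granby = 0.175 × 25.07% / 18.66% = 0.2351
β_Fenwick = 0.682 × 26.68% / 18.66% = 0.9751
β_Ellery = 0.254 × 44.69% / 18.66% = 0.6083
β_P = Σ w_i β_i = 0.20×0.9688 + 0.12×0.5646 + 0.17×0.6282 + 0.24×0.2351 + 0.16×0.9751 + 0.11×0.6083 = 0.6477
E(R_P) = R_f + β_P × MRP = 2.71% + 0.6477 × 9.46% = 8.84%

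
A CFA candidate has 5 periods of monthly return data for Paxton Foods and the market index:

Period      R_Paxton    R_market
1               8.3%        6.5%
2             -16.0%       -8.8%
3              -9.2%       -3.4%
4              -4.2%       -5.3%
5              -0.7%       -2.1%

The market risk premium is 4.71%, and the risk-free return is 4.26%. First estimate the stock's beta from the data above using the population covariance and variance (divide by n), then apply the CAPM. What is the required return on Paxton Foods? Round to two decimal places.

11.27%

Mean R_i = (8.3 − 16.0 − 9.2 − 4.2 − 0.7) / 5 = -4.3600%
Mean R_m = (6.5 − 8.8 − 3.4 − 5.3 − 2.1) / 5 = -2.6200%
Σ(R_i − R̄_i)(R_m − R̄_m) = 192.6440  ⇒  Cov = 192.6440 / 5 = 38.5288
Σ(R_m − R̄_m)² = 129.4280  ⇒  Var(R_m) = 129.4280 / 5 = 25.8856
β = Cov / Var(R_m) = 38.5288 / 25.8856 = 1.4884
E(R) = R_f + β × MRP = 4.26% + 1.4884 × 4.71% = 11.27%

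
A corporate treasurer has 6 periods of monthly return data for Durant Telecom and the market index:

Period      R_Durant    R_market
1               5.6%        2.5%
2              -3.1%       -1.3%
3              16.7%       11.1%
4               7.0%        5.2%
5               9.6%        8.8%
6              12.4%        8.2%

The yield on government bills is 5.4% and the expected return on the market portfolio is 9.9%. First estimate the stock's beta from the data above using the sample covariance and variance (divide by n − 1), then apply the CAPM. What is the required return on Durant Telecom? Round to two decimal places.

11.81%

Mean R_i = (5.6 − 3.1 + 16.7 + 7.0 + 9.6 + 12.4) / 6 = 8.0333%
Mean R_m = (2.5 − 1.3 + 11.1 + 5.2 + 8.8 + 8.2) / 6 = 5.7500%
Σ(R_i − R̄_i)(R_m − R̄_m) = 148.8100  ⇒  Cov = 148.8100 / 5 = 29.7620
Σ(R_m − R̄_m)² = 104.4950  ⇒  Var(R_m) = 104.4950 / 5 = 20.8990
β = Cov / Var(R_m) = 29.7620 / 20.8990 = 1.4241
MRP = 9.9% − 5.4% = 4.50%
E(R) = R_f + β × MRP = 5.4% + 1.4241 × 4.5% = 11.81%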